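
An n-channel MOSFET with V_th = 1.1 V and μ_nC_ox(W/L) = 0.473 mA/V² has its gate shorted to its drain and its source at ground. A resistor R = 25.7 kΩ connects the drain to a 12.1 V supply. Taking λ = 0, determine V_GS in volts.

With gate tied to drain, V_GS = V_DS ≥ V_GS − V_th, so the device is in saturation.
KCL at the drain: ½ k_n (V_GS − V_th)² = (V_DD − V_GS)/R.
Let x = V_GS − 1.1. Then 6.08 x² + x − 11 = 0, giving x = 1.27 V (positive root), so V_GS = 2.37 V.
I_D = (V_DD − V_GS)/R = (12.1 − 2.37) / 25.7 = 0.379 mA.

V_GS = 2.37 V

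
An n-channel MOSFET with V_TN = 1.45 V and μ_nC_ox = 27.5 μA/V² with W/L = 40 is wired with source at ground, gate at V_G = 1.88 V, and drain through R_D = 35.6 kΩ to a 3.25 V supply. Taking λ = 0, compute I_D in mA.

V_GS = V_G = 1.88 V, so V_ov = 1.88 − 1.45 = 0.43 V.
k_n = μ_nC_ox · (W/L) = 1.1 mA/V².
Assume saturation: I_D = ½ k_n V_ov² = 0.5 × 1.1 × 0.43² = 0.102 mA, giving V_DS = V_DD − I_D R_D = 3.25 − 0.102 × 35.6 = -0.37 V.
But -0.37 V < V_ov = 0.43 V, so the device is actually in triode.
In triode I_D = k_n[V_ov V_DS − ½ V_DS²] and I_D = (V_DD − V_DS)/R_D. Equating: 19.6 V_DS² − 17.84 V_DS + 3.25 = 0, giving V_DS = 0.252 V (the root below V_ov).
I_D = (3.25 − 0.252) / 35.6 = 0.0842 mA.

I_D = 0.0842 mA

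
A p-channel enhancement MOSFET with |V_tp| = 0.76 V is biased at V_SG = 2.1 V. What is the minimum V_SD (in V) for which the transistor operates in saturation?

The boundary between triode and saturation is V_SD = V_SG − |V_tp| = V_ov.
V_ov = 2.1 − 0.76 = 1.34 V.

V_SD,sat = 1.34 V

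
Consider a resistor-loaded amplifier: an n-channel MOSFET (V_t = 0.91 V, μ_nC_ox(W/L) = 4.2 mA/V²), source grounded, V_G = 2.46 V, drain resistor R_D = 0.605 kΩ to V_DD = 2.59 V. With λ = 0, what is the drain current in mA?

V_GS = V_G = 2.46 V, so V_ov = 2.46 − 0.91 = 1.55 V.
Assume saturation: I_D = ½ k_n V_ov² = 0.5 × 4.2 × 1.55² = 5.05 mA, giving V_DS = V_DD − I_D R_D = 2.59 − 5.05 × 0.605 = -0.462 V.
But -0.462 V < V_ov = 1.55 V, so the device is actually in triode.
In triode I_D = k_n[V_ov V_DS − ½ V_DS²] and I_D = (V_DD − V_DS)/R_D. Equating: 1.27 V_DS² − 4.939 V_DS + 2.59 = 0, giving V_DS = 0.625 V (the root below V_ov).
I_D = (2.59 − 0.625) / 0.605 = 3.25 mA.

I_D = 3.25 mA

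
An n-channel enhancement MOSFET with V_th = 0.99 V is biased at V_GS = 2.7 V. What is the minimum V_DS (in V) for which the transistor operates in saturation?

V_DS,sat = 1.71 V

The boundary between triode and saturation is V_DS = V_GS − V_th = V_ov.
V_ov = 2.7 − 0.99 = 1.71 V.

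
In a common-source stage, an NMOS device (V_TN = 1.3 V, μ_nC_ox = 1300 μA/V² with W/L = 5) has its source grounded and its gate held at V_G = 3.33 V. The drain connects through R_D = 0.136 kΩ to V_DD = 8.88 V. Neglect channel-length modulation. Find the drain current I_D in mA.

I_D = 13.4 mA

V_GS = V_G = 3.33 V, so V_ov = 3.33 − 1.3 = 2.03 V.
k_n = μ_nC_ox · (W/L) = 6.5 mA/V².
Assume saturation: I_D = ½ k_n V_ov² = 0.5 × 6.5 × 2.03² = 13.4 mA, giving V_DS = V_DD − I_D R_D = 8.88 − 13.4 × 0.136 = 7.06 V.
V_DS = 7.06 V ≥ V_ov = 2.03 V, confirming saturation.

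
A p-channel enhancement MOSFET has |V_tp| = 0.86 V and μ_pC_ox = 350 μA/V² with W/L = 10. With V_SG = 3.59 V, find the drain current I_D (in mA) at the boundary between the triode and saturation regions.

I_D = 13.0 mA

At the boundary V_SD = V_ov = V_SG − |V_tp| = 3.59 − 0.86 = 2.73 V.
k_p = μ_pC_ox · (W/L) = 3.5 mA/V².
I_D = ½ k_p V_ov² = 0.5 × 3.5 × 2.73² = 13 mA.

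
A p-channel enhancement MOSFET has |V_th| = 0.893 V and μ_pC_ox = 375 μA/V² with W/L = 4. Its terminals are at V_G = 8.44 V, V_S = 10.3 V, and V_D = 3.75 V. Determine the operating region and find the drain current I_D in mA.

Saturation; I_D = 0.701 mA

V_SG = V_S − V_G = 10.3 − 8.44 = 1.86 V; V_SD = V_S − V_D = 10.3 − 3.75 = 6.55 V.
k_p = μ_pC_ox · (W/L) = 1.5 mA/V².
V_ov = V_SG − |V_th| = 1.86 − 0.893 = 0.967 V.
Since V_SD = 6.55 V ≥ V_ov = 0.967 V, the device is in saturation.
I_D = ½ k_p V_ov² = 0.5 × 1.5 × 0.967² = 0.701 mA.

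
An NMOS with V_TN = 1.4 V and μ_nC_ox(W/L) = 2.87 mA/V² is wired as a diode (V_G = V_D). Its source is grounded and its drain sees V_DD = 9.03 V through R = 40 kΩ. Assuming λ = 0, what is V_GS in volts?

With gate tied to drain, V_GS = V_DS ≥ V_GS − V_TN, so the device is in saturation.
KCL at the drain: ½ k_n (V_GS − V_TN)² = (V_DD − V_GS)/R.
Let x = V_GS − 1.4. Then 57.4 x² + x − 7.63 = 0, giving x = 0.356 V (positive root), so V_GS = 1.76 V.
I_D = (V_DD − V_GS)/R = (9.03 − 1.76) / 40 = 0.182 mA.

V_GS = 1.76 V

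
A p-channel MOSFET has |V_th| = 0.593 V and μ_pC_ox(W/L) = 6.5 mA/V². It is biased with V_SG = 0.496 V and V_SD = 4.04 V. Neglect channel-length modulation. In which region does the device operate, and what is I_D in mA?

Cutoff; I_D = 0 mA

V_SG = 0.496 V < |V_th| = 0.593 V, so the transistor is in cutoff.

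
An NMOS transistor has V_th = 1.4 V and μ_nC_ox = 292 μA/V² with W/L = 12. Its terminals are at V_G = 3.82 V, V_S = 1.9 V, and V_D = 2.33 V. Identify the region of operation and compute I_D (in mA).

Triode; I_D = 0.460 mA

V_GS = V_G − V_S = 3.82 − 1.9 = 1.92 V; V_DS = V_D − V_S = 2.33 − 1.9 = 0.43 V.
k_n = μ_nC_ox · (W/L) = 3.504 mA/V².
V_ov = V_GS − V_th = 1.92 − 1.4 = 0.52 V.
Since V_DS = 0.43 V < V_ov = 0.52 V, the device is in the triode region.
I_D = k_n [V_ov · V_DS − ½ V_DS²] = 3.504 × [0.52 × 0.43 − 0.5 × 0.43²] = 0.46 mA.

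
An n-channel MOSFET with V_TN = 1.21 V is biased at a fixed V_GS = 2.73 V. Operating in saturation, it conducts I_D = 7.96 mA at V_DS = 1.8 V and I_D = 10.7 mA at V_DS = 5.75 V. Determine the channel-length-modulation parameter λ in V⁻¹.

With V_GS fixed, I_D ∝ (1 + λ V_DS) in saturation, so I_D2/I_D1 = (1 + λ V_DS2)/(1 + λ V_DS1).
10.7/7.96 = 1.344 = (1 + 5.75 λ)/(1 + 1.8 λ).
Solving: λ (I_D1 V_DS2 − I_D2 V_DS1) = I_D2 − I_D1, so λ = (10.7 − 7.96) / (7.96 × 5.75 − 10.7 × 1.8) = 2.74 / 26.5 = 0.103 V⁻¹.

λ = 0.103 V⁻¹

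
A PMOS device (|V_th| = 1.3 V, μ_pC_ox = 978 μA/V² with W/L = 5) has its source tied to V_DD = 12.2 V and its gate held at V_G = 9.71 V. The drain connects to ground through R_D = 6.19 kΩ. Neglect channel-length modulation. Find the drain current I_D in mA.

V_SG = V_DD − V_G = 12.2 − 9.71 = 2.49 V, so V_ov = 2.49 − 1.3 = 1.19 V.
k_p = μ_pC_ox · (W/L) = 4.89 mA/V².
Assume saturation: I_D = ½ k_p V_ov² = 0.5 × 4.89 × 1.19² = 3.46 mA, giving V_SD = V_DD − I_D R_D = 12.2 − 3.46 × 6.19 = -9.23 V.
But -9.23 V < V_ov = 1.19 V, so the device is actually in triode.
In triode I_D = k_p[V_ov V_SD − ½ V_SD²] and I_D = (V_DD − V_SD)/R_D. Equating: 15.1 V_SD² − 37.02 V_SD + 12.2 = 0, giving V_SD = 0.393 V (the root below V_ov).
I_D = (12.2 − 0.393) / 6.19 = 1.91 mA.

I_D = 1.91 mA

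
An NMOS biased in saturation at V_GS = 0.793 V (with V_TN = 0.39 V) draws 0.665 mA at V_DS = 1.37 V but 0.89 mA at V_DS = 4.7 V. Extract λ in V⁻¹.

With V_GS fixed, I_D ∝ (1 + λ V_DS) in saturation, so I_D2/I_D1 = (1 + λ V_DS2)/(1 + λ V_DS1).
0.89/0.665 = 1.338 = (1 + 4.7 λ)/(1 + 1.37 λ).
Solving: λ (I_D1 V_DS2 − I_D2 V_DS1) = I_D2 − I_D1, so λ = (0.89 − 0.665) / (0.665 × 4.7 − 0.89 × 1.37) = 0.225 / 1.91 = 0.118 V⁻¹.

λ = 0.118 V⁻¹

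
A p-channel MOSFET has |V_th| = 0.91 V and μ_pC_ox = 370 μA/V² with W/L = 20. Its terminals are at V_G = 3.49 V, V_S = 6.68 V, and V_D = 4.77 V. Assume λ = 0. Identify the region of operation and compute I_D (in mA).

Triode; I_D = 18.7 mA

V_SG = V_S − V_G = 6.68 − 3.49 = 3.19 V; V_SD = V_S − V_D = 6.68 − 4.77 = 1.91 V.
k_p = μ_pC_ox · (W/L) = 7.4 mA/V².
V_ov = V_SG − |V_th| = 3.19 − 0.91 = 2.28 V.
Since V_SD = 1.91 V < V_ov = 2.28 V, the device is in the triode region.
I_D = k_p [V_ov · V_SD − ½ V_SD²] = 7.4 × [2.28 × 1.91 − 0.5 × 1.91²] = 18.7 mA.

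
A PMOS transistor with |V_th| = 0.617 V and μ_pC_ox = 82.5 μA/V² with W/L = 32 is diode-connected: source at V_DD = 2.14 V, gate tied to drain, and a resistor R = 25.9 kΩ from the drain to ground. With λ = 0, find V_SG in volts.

With gate tied to drain, V_SG = V_SD ≥ V_SG − |V_th|, so the device is in saturation.
k_p = μ_pC_ox · (W/L) = 2.64 mA/V².
KCL at the drain: ½ k_p (V_SG − |V_th|)² = (V_DD − V_SG)/R.
Let x = V_SG − 0.617. Then 34.2 x² + x − 1.523 = 0, giving x = 0.197 V (positive root), so V_SG = 0.814 V.
I_D = (V_DD − V_SG)/R = (2.14 − 0.814) / 25.9 = 0.0512 mA.

V_SG = 0.814 V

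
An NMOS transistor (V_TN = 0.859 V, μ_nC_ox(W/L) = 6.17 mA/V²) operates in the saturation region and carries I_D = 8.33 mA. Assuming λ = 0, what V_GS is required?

V_GS = 2.50 V

In saturation I_D = ½ k_n (V_GS − V_TN)², so V_GS − V_TN = √(2 I_D / k_n) = √(2 × 8.33 / 6.17) = 1.64 V.
V_GS = 0.859 + 1.64 = 2.5 V.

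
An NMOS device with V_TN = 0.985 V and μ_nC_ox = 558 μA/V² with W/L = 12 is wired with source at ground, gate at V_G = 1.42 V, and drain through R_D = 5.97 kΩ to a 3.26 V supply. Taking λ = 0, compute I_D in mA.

I_D = 0.506 mA

V_GS = V_G = 1.42 V, so V_ov = 1.42 − 0.985 = 0.435 V.
k_n = μ_nC_ox · (W/L) = 6.696 mA/V².
Assume saturation: I_D = ½ k_n V_ov² = 0.5 × 6.696 × 0.435² = 0.634 mA, giving V_DS = V_DD − I_D R_D = 3.26 − 0.634 × 5.97 = -0.522 V.
But -0.522 V < V_ov = 0.435 V, so the device is actually in triode.
In triode I_D = k_n[V_ov V_DS − ½ V_DS²] and I_D = (V_DD − V_DS)/R_D. Equating: 20 V_DS² − 18.39 V_DS + 3.26 = 0, giving V_DS = 0.24 V (the root below V_ov).
I_D = (3.26 − 0.24) / 5.97 = 0.506 mA.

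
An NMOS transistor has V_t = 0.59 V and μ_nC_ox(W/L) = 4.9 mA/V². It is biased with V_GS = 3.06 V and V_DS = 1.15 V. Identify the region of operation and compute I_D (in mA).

V_ov = V_GS − V_t = 3.06 − 0.59 = 2.47 V.
Since V_DS = 1.15 V < V_ov = 2.47 V, the device is in the triode region.
I_D = k_n [V_ov · V_DS − ½ V_DS²] = 4.9 × [2.47 × 1.15 − 0.5 × 1.15²] = 10.7 mA.

Triode; I_D = 10.7 mA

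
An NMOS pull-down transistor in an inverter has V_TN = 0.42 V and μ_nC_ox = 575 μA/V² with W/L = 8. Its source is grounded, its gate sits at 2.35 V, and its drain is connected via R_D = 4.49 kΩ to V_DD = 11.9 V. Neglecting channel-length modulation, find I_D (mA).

I_D = 2.58 mA

V_GS = V_G = 2.35 V, so V_ov = 2.35 − 0.42 = 1.93 V.
k_n = μ_nC_ox · (W/L) = 4.6 mA/V².
Assume saturation: I_D = ½ k_n V_ov² = 0.5 × 4.6 × 1.93² = 8.57 mA, giving V_DS = V_DD − I_D R_D = 11.9 − 8.57 × 4.49 = -26.6 V.
But -26.6 V < V_ov = 1.93 V, so the device is actually in triode.
In triode I_D = k_n[V_ov V_DS − ½ V_DS²] and I_D = (V_DD − V_DS)/R_D. Equating: 10.3 V_DS² − 40.86 V_DS + 11.9 = 0, giving V_DS = 0.317 V (the root below V_ov).
I_D = (11.9 − 0.317) / 4.49 = 2.58 mA.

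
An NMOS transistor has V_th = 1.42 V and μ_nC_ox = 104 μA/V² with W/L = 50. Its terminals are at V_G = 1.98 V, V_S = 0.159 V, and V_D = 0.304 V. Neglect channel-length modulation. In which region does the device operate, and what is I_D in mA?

Triode; I_D = 0.248 mA

V_GS = V_G − V_S = 1.98 − 0.159 = 1.82 V; V_DS = V_D − V_S = 0.304 − 0.159 = 0.145 V.
k_n = μ_nC_ox · (W/L) = 5.2 mA/V².
V_ov = V_GS − V_th = 1.82 − 1.42 = 0.401 V.
Since V_DS = 0.145 V < V_ov = 0.401 V, the device is in the triode region.
I_D = k_n [V_ov · V_DS − ½ V_DS²] = 5.2 × [0.401 × 0.145 − 0.5 × 0.145²] = 0.248 mA.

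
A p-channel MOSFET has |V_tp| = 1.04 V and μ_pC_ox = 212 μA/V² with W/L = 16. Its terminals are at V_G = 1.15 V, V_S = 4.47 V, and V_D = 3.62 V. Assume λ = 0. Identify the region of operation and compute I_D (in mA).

V_SG = V_S − V_G = 4.47 − 1.15 = 3.32 V; V_SD = V_S − V_D = 4.47 − 3.62 = 0.85 V.
k_p = μ_pC_ox · (W/L) = 3.392 mA/V².
V_ov = V_SG − |V_tp| = 3.32 − 1.04 = 2.28 V.
Since V_SD = 0.85 V < V_ov = 2.28 V, the device is in the triode region.
I_D = k_p [V_ov · V_SD − ½ V_SD²] = 3.392 × [2.28 × 0.85 − 0.5 × 0.85²] = 5.35 mA.

Triode; I_D = 5.35 mA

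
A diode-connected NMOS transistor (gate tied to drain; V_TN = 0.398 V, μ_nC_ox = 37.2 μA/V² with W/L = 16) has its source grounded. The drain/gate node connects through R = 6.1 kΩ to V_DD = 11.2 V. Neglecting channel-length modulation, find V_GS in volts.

With gate tied to drain, V_GS = V_DS ≥ V_GS − V_TN, so the device is in saturation.
k_n = μ_nC_ox · (W/L) = 0.5952 mA/V².
KCL at the drain: ½ k_n (V_GS − V_TN)² = (V_DD − V_GS)/R.
Let x = V_GS − 0.398. Then 1.82 x² + x − 10.8 = 0, giving x = 2.18 V (positive root), so V_GS = 2.58 V.
I_D = (V_DD − V_GS)/R = (11.2 − 2.58) / 6.1 = 1.41 mA.

V_GS = 2.58 V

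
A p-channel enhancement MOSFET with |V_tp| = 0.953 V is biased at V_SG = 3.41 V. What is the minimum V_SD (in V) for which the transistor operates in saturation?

V_SD,sat = 2.46 V

The boundary between triode and saturation is V_SD = V_SG − |V_tp| = V_ov.
V_ov = 3.41 − 0.953 = 2.46 V.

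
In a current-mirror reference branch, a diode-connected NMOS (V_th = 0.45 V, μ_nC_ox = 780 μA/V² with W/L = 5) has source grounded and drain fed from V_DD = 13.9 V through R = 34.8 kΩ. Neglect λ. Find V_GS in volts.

V_GS = 0.888 V

With gate tied to drain, V_GS = V_DS ≥ V_GS − V_th, so the device is in saturation.
k_n = μ_nC_ox · (W/L) = 3.9 mA/V².
KCL at the drain: ½ k_n (V_GS − V_th)² = (V_DD − V_GS)/R.
Let x = V_GS − 0.45. Then 67.9 x² + x − 13.45 = 0, giving x = 0.438 V (positive root), so V_GS = 0.888 V.
I_D = (V_DD − V_GS)/R = (13.9 − 0.888) / 34.8 = 0.374 mA.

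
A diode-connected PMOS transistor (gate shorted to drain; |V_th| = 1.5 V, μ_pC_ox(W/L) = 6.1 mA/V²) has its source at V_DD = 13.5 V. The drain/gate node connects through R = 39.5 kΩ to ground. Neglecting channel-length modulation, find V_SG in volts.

V_SG = 1.81 V

With gate tied to drain, V_SG = V_SD ≥ V_SG − |V_th|, so the device is in saturation.
KCL at the drain: ½ k_p (V_SG − |V_th|)² = (V_DD − V_SG)/R.
Let x = V_SG − 1.5. Then 120 x² + x − 12 = 0, giving x = 0.311 V (positive root), so V_SG = 1.81 V.
I_D = (V_DD − V_SG)/R = (13.5 − 1.81) / 39.5 = 0.296 mA.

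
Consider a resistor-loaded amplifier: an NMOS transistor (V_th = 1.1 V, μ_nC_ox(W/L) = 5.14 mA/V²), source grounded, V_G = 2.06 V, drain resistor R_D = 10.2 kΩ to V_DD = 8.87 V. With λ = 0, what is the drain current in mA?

V_GS = V_G = 2.06 V, so V_ov = 2.06 − 1.1 = 0.96 V.
Assume saturation: I_D = ½ k_n V_ov² = 0.5 × 5.14 × 0.96² = 2.37 mA, giving V_DS = V_DD − I_D R_D = 8.87 − 2.37 × 10.2 = -15.3 V.
But -15.3 V < V_ov = 0.96 V, so the device is actually in triode.
In triode I_D = k_n[V_ov V_DS − ½ V_DS²] and I_D = (V_DD − V_DS)/R_D. Equating: 26.2 V_DS² − 51.33 V_DS + 8.87 = 0, giving V_DS = 0.192 V (the root below V_ov).
I_D = (8.87 − 0.192) / 10.2 = 0.851 mA.

I_D = 0.851 mA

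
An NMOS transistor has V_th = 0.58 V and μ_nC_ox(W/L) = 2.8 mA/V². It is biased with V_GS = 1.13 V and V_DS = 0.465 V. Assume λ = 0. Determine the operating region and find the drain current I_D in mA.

V_ov = V_GS − V_th = 1.13 − 0.58 = 0.55 V.
Since V_DS = 0.465 V < V_ov = 0.55 V, the device is in the triode region.
I_D = k_n [V_ov · V_DS − ½ V_DS²] = 2.8 × [0.55 × 0.465 − 0.5 × 0.465²] = 0.413 mA.

Triode; I_D = 0.413 mA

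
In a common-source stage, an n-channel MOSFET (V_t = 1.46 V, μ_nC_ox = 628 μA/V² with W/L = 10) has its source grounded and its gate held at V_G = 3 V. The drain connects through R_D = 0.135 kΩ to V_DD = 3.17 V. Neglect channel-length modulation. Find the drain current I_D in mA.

V_GS = V_G = 3 V, so V_ov = 3 − 1.46 = 1.54 V.
k_n = μ_nC_ox · (W/L) = 6.28 mA/V².
Assume saturation: I_D = ½ k_n V_ov² = 0.5 × 6.28 × 1.54² = 7.45 mA, giving V_DS = V_DD − I_D R_D = 3.17 − 7.45 × 0.135 = 2.16 V.
V_DS = 2.16 V ≥ V_ov = 1.54 V, confirming saturation.

I_D = 7.45 mA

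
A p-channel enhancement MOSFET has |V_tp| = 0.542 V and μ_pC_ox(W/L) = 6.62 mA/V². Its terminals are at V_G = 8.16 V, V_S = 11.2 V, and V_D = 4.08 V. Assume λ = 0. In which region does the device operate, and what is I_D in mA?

Saturation; I_D = 20.7 mA

V_SG = V_S − V_G = 11.2 − 8.16 = 3.04 V; V_SD = V_S − V_D = 11.2 − 4.08 = 7.12 V.
V_ov = V_SG − |V_tp| = 3.04 − 0.542 = 2.5 V.
Since V_SD = 7.12 V ≥ V_ov = 2.5 V, the device is in saturation.
I_D = ½ k_p V_ov² = 0.5 × 6.62 × 2.5² = 20.7 mA.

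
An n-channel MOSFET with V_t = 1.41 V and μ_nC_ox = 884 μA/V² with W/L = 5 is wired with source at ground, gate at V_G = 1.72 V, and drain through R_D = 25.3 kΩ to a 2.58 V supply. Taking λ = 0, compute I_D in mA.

V_GS = V_G = 1.72 V, so V_ov = 1.72 − 1.41 = 0.31 V.
k_n = μ_nC_ox · (W/L) = 4.42 mA/V².
Assume saturation: I_D = ½ k_n V_ov² = 0.5 × 4.42 × 0.31² = 0.212 mA, giving V_DS = V_DD − I_D R_D = 2.58 − 0.212 × 25.3 = -2.79 V.
But -2.79 V < V_ov = 0.31 V, so the device is actually in triode.
In triode I_D = k_n[V_ov V_DS − ½ V_DS²] and I_D = (V_DD − V_DS)/R_D. Equating: 55.9 V_DS² − 35.67 V_DS + 2.58 = 0, giving V_DS = 0.0832 V (the root below V_ov).
I_D = (2.58 − 0.0832) / 25.3 = 0.0987 mA.

I_D = 0.0987 mA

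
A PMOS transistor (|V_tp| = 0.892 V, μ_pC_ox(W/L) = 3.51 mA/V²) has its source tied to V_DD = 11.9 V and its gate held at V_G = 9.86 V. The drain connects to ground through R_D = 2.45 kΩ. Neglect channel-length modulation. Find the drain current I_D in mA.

I_D = 2.31 mA

V_SG = V_DD − V_G = 11.9 − 9.86 = 2.04 V, so V_ov = 2.04 − 0.892 = 1.15 V.
Assume saturation: I_D = ½ k_p V_ov² = 0.5 × 3.51 × 1.15² = 2.31 mA, giving V_SD = V_DD − I_D R_D = 11.9 − 2.31 × 2.45 = 6.23 V.
V_SD = 6.23 V ≥ V_ov = 1.15 V, confirming saturation.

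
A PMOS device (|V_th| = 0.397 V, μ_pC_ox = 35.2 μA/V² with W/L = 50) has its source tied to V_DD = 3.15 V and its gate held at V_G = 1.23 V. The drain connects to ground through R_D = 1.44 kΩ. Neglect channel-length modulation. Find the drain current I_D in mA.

V_SG = V_DD − V_G = 3.15 − 1.23 = 1.92 V, so V_ov = 1.92 − 0.397 = 1.52 V.
k_p = μ_pC_ox · (W/L) = 1.76 mA/V².
Assume saturation: I_D = ½ k_p V_ov² = 0.5 × 1.76 × 1.52² = 2.04 mA, giving V_SD = V_DD − I_D R_D = 3.15 − 2.04 × 1.44 = 0.211 V.
But 0.211 V < V_ov = 1.52 V, so the device is actually in triode.
In triode I_D = k_p[V_ov V_SD − ½ V_SD²] and I_D = (V_DD − V_SD)/R_D. Equating: 1.27 V_SD² − 4.86 V_SD + 3.15 = 0, giving V_SD = 0.826 V (the root below V_ov).
I_D = (3.15 − 0.826) / 1.44 = 1.61 mA.

I_D = 1.61 mA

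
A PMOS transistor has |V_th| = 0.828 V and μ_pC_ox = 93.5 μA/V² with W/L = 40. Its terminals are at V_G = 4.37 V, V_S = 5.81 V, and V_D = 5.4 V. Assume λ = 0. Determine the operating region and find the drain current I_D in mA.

Triode; I_D = 0.624 mA

V_SG = V_S − V_G = 5.81 − 4.37 = 1.44 V; V_SD = V_S − V_D = 5.81 − 5.4 = 0.41 V.
k_p = μ_pC_ox · (W/L) = 3.74 mA/V².
V_ov = V_SG − |V_th| = 1.44 − 0.828 = 0.612 V.
Since V_SD = 0.41 V < V_ov = 0.612 V, the device is in the triode region.
I_D = k_p [V_ov · V_SD − ½ V_SD²] = 3.74 × [0.612 × 0.41 − 0.5 × 0.41²] = 0.624 mA.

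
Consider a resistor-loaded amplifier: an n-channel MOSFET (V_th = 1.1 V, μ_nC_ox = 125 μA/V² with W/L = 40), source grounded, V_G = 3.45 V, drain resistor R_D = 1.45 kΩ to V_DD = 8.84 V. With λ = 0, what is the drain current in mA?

V_GS = V_G = 3.45 V, so V_ov = 3.45 − 1.1 = 2.35 V.
k_n = μ_nC_ox · (W/L) = 5 mA/V².
Assume saturation: I_D = ½ k_n V_ov² = 0.5 × 5 × 2.35² = 13.8 mA, giving V_DS = V_DD − I_D R_D = 8.84 − 13.8 × 1.45 = -11.2 V.
But -11.2 V < V_ov = 2.35 V, so the device is actually in triode.
In triode I_D = k_n[V_ov V_DS − ½ V_DS²] and I_D = (V_DD − V_DS)/R_D. Equating: 3.62 V_DS² − 18.04 V_DS + 8.84 = 0, giving V_DS = 0.551 V (the root below V_ov).
I_D = (8.84 − 0.551) / 1.45 = 5.72 mA.

I_D = 5.72 mA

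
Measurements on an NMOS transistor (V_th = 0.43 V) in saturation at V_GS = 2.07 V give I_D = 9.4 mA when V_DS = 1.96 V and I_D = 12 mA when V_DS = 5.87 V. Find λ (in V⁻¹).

λ = 0.0821 V⁻¹

With V_GS fixed, I_D ∝ (1 + λ V_DS) in saturation, so I_D2/I_D1 = (1 + λ V_DS2)/(1 + λ V_DS1).
12/9.4 = 1.277 = (1 + 5.87 λ)/(1 + 1.96 λ).
Solving: λ (I_D1 V_DS2 − I_D2 V_DS1) = I_D2 − I_D1, so λ = (12 − 9.4) / (9.4 × 5.87 − 12 × 1.96) = 2.6 / 31.7 = 0.0821 V⁻¹.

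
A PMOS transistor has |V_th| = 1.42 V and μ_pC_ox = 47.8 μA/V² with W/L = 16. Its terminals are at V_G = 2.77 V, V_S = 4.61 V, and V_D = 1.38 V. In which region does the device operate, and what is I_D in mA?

Saturation; I_D = 0.0675 mA

V_SG = V_S − V_G = 4.61 − 2.77 = 1.84 V; V_SD = V_S − V_D = 4.61 − 1.38 = 3.23 V.
k_p = μ_pC_ox · (W/L) = 0.7648 mA/V².
V_ov = V_SG − |V_th| = 1.84 − 1.42 = 0.42 V.
Since V_SD = 3.23 V ≥ V_ov = 0.42 V, the device is in saturation.
I_D = ½ k_p V_ov² = 0.5 × 0.7648 × 0.42² = 0.0675 mA.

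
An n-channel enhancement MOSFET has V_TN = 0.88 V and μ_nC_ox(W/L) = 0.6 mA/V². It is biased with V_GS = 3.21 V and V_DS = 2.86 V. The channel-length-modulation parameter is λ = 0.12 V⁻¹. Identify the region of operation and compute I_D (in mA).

Saturation; I_D = 2.19 mA

V_ov = V_GS − V_TN = 3.21 − 0.88 = 2.33 V.
Since V_DS = 2.86 V ≥ V_ov = 2.33 V, the device is in saturation.
I_D = ½ k_n V_ov² (1 + λ V_DS) = 0.5 × 0.6 × 2.33² × (1 + 0.12 × 2.86) = 2.19 mA.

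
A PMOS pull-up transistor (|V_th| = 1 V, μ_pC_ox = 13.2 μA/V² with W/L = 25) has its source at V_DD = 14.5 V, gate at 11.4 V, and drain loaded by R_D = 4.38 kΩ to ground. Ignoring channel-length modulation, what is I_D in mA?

V_SG = V_DD − V_G = 14.5 − 11.4 = 3.1 V, so V_ov = 3.1 − 1 = 2.1 V.
k_p = μ_pC_ox · (W/L) = 0.33 mA/V².
Assume saturation: I_D = ½ k_p V_ov² = 0.5 × 0.33 × 2.1² = 0.728 mA, giving V_SD = V_DD − I_D R_D = 14.5 − 0.728 × 4.38 = 11.3 V.
V_SD = 11.3 V ≥ V_ov = 2.1 V, confirming saturation.

I_D = 0.728 mA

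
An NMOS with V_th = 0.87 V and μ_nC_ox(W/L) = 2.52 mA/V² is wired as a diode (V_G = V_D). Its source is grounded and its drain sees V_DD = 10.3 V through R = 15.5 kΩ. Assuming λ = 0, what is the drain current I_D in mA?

I_D = 0.565 mA

With gate tied to drain, V_GS = V_DS ≥ V_GS − V_th, so the device is in saturation.
KCL at the drain: ½ k_n (V_GS − V_th)² = (V_DD − V_GS)/R.
Let x = V_GS − 0.87. Then 19.5 x² + x − 9.43 = 0, giving x = 0.67 V (positive root), so V_GS = 1.54 V.
I_D = (V_DD − V_GS)/R = (10.3 − 1.54) / 15.5 = 0.565 mA.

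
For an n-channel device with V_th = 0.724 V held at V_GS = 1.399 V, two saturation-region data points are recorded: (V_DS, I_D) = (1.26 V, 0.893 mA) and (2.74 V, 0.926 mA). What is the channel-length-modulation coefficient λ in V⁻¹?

λ = 0.0258 V⁻¹

With V_GS fixed, I_D ∝ (1 + λ V_DS) in saturation, so I_D2/I_D1 = (1 + λ V_DS2)/(1 + λ V_DS1).
0.926/0.893 = 1.037 = (1 + 2.74 λ)/(1 + 1.26 λ).
Solving: λ (I_D1 V_DS2 − I_D2 V_DS1) = I_D2 − I_D1, so λ = (0.926 − 0.893) / (0.893 × 2.74 − 0.926 × 1.26) = 0.033 / 1.28 = 0.0258 V⁻¹.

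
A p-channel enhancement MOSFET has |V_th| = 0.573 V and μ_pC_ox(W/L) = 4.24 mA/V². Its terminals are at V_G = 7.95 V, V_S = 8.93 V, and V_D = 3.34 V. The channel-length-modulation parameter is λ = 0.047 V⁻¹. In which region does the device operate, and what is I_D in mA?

V_SG = V_S − V_G = 8.93 − 7.95 = 0.98 V; V_SD = V_S − V_D = 8.93 − 3.34 = 5.59 V.
V_ov = V_SG − |V_th| = 0.98 − 0.573 = 0.407 V.
Since V_SD = 5.59 V ≥ V_ov = 0.407 V, the device is in saturation.
I_D = ½ k_p V_ov² (1 + λ V_SD) = 0.5 × 4.24 × 0.407² × (1 + 0.047 × 5.59) = 0.443 mA.

Saturation; I_D = 0.443 mA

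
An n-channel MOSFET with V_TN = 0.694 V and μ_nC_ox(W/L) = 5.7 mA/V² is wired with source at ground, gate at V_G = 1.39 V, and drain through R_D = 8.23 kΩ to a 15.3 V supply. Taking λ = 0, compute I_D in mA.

I_D = 1.38 mA

V_GS = V_G = 1.39 V, so V_ov = 1.39 − 0.694 = 0.696 V.
Assume saturation: I_D = ½ k_n V_ov² = 0.5 × 5.7 × 0.696² = 1.38 mA, giving V_DS = V_DD − I_D R_D = 15.3 − 1.38 × 8.23 = 3.94 V.
V_DS = 3.94 V ≥ V_ov = 0.696 V, confirming saturation.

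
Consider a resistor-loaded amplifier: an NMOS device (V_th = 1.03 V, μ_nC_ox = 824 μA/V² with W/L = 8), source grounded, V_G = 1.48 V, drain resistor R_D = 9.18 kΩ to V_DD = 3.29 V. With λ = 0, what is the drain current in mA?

I_D = 0.344 mA

V_GS = V_G = 1.48 V, so V_ov = 1.48 − 1.03 = 0.45 V.
k_n = μ_nC_ox · (W/L) = 6.592 mA/V².
Assume saturation: I_D = ½ k_n V_ov² = 0.5 × 6.592 × 0.45² = 0.667 mA, giving V_DS = V_DD − I_D R_D = 3.29 − 0.667 × 9.18 = -2.84 V.
But -2.84 V < V_ov = 0.45 V, so the device is actually in triode.
In triode I_D = k_n[V_ov V_DS − ½ V_DS²] and I_D = (V_DD − V_DS)/R_D. Equating: 30.3 V_DS² − 28.23 V_DS + 3.29 = 0, giving V_DS = 0.137 V (the root below V_ov).
I_D = (3.29 − 0.137) / 9.18 = 0.344 mA.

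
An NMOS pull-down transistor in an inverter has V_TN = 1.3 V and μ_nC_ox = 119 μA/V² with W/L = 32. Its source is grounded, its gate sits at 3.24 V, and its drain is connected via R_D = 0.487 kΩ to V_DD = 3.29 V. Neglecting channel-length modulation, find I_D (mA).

I_D = 4.97 mA

V_GS = V_G = 3.24 V, so V_ov = 3.24 − 1.3 = 1.94 V.
k_n = μ_nC_ox · (W/L) = 3.808 mA/V².
Assume saturation: I_D = ½ k_n V_ov² = 0.5 × 3.808 × 1.94² = 7.17 mA, giving V_DS = V_DD − I_D R_D = 3.29 − 7.17 × 0.487 = -0.2 V.
But -0.2 V < V_ov = 1.94 V, so the device is actually in triode.
In triode I_D = k_n[V_ov V_DS − ½ V_DS²] and I_D = (V_DD − V_DS)/R_D. Equating: 0.927 V_DS² − 4.598 V_DS + 3.29 = 0, giving V_DS = 0.867 V (the root below V_ov).
I_D = (3.29 − 0.867) / 0.487 = 4.97 mA.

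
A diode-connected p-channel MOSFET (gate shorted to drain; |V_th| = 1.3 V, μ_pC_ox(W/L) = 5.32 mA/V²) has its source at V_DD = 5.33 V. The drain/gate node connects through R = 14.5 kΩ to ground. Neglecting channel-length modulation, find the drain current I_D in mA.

With gate tied to drain, V_SG = V_SD ≥ V_SG − |V_th|, so the device is in saturation.
KCL at the drain: ½ k_p (V_SG − |V_th|)² = (V_DD − V_SG)/R.
Let x = V_SG − 1.3. Then 38.6 x² + x − 4.03 = 0, giving x = 0.311 V (positive root), so V_SG = 1.61 V.
I_D = (V_DD − V_SG)/R = (5.33 − 1.61) / 14.5 = 0.257 mA.

I_D = 0.257 mA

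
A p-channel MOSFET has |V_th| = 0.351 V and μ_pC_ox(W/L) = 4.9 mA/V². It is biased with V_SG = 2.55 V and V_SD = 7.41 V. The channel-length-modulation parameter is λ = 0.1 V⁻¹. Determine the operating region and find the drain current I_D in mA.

Saturation; I_D = 20.6 mA

V_ov = V_SG − |V_th| = 2.55 − 0.351 = 2.2 V.
Since V_SD = 7.41 V ≥ V_ov = 2.2 V, the device is in saturation.
I_D = ½ k_p V_ov² (1 + λ V_SD) = 0.5 × 4.9 × 2.2² × (1 + 0.1 × 7.41) = 20.6 mA.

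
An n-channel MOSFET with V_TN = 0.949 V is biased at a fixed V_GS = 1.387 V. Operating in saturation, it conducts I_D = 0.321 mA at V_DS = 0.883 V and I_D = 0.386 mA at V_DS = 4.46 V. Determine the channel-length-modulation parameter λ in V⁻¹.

λ = 0.0596 V⁻¹

With V_GS fixed, I_D ∝ (1 + λ V_DS) in saturation, so I_D2/I_D1 = (1 + λ V_DS2)/(1 + λ V_DS1).
0.386/0.321 = 1.202 = (1 + 4.46 λ)/(1 + 0.883 λ).
Solving: λ (I_D1 V_DS2 − I_D2 V_DS1) = I_D2 − I_D1, so λ = (0.386 − 0.321) / (0.321 × 4.46 − 0.386 × 0.883) = 0.065 / 1.09 = 0.0596 V⁻¹.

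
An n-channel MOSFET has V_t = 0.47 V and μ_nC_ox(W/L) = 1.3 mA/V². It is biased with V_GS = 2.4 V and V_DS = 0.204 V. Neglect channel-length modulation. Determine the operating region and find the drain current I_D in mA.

V_ov = V_GS − V_t = 2.4 − 0.47 = 1.93 V.
Since V_DS = 0.204 V < V_ov = 1.93 V, the device is in the triode region.
I_D = k_n [V_ov · V_DS − ½ V_DS²] = 1.3 × [1.93 × 0.204 − 0.5 × 0.204²] = 0.485 mA.

Triode; I_D = 0.485 mA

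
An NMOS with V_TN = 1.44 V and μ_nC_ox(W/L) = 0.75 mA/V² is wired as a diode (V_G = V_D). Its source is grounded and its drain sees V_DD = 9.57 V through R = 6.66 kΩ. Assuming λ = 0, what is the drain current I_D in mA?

I_D = 0.978 mA

With gate tied to drain, V_GS = V_DS ≥ V_GS − V_TN, so the device is in saturation.
KCL at the drain: ½ k_n (V_GS − V_TN)² = (V_DD − V_GS)/R.
Let x = V_GS − 1.44. Then 2.5 x² + x − 8.13 = 0, giving x = 1.62 V (positive root), so V_GS = 3.06 V.
I_D = (V_DD − V_GS)/R = (9.57 − 3.06) / 6.66 = 0.978 mA.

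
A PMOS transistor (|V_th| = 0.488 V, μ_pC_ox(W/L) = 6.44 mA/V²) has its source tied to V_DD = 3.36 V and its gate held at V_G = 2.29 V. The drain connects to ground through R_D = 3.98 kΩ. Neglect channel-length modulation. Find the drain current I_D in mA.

V_SG = V_DD − V_G = 3.36 − 2.29 = 1.07 V, so V_ov = 1.07 − 0.488 = 0.582 V.
Assume saturation: I_D = ½ k_p V_ov² = 0.5 × 6.44 × 0.582² = 1.09 mA, giving V_SD = V_DD − I_D R_D = 3.36 − 1.09 × 3.98 = -0.981 V.
But -0.981 V < V_ov = 0.582 V, so the device is actually in triode.
In triode I_D = k_p[V_ov V_SD − ½ V_SD²] and I_D = (V_DD − V_SD)/R_D. Equating: 12.8 V_SD² − 15.92 V_SD + 3.36 = 0, giving V_SD = 0.27 V (the root below V_ov).
I_D = (3.36 − 0.27) / 3.98 = 0.776 mA.

I_D = 0.776 mA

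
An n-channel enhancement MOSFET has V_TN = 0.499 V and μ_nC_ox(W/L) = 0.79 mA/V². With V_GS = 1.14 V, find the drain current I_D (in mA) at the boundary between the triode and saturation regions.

At the boundary V_DS = V_ov = V_GS − V_TN = 1.14 − 0.499 = 0.641 V.
I_D = ½ k_n V_ov² = 0.5 × 0.79 × 0.641² = 0.162 mA.

I_D = 0.162 mA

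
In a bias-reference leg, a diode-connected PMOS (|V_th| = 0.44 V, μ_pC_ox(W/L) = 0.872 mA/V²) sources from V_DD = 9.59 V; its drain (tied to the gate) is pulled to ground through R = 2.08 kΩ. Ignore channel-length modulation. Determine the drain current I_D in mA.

I_D = 3.11 mA

With gate tied to drain, V_SG = V_SD ≥ V_SG − |V_th|, so the device is in saturation.
KCL at the drain: ½ k_p (V_SG − |V_th|)² = (V_DD − V_SG)/R.
Let x = V_SG − 0.44. Then 0.907 x² + x − 9.15 = 0, giving x = 2.67 V (positive root), so V_SG = 3.11 V.
I_D = (V_DD − V_SG)/R = (9.59 − 3.11) / 2.08 = 3.11 mA.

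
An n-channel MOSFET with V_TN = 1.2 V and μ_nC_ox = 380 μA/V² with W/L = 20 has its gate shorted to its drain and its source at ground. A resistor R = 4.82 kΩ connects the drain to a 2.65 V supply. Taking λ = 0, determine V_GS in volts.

V_GS = 1.46 V

With gate tied to drain, V_GS = V_DS ≥ V_GS − V_TN, so the device is in saturation.
k_n = μ_nC_ox · (W/L) = 7.6 mA/V².
KCL at the drain: ½ k_n (V_GS − V_TN)² = (V_DD − V_GS)/R.
Let x = V_GS − 1.2. Then 18.3 x² + x − 1.45 = 0, giving x = 0.255 V (positive root), so V_GS = 1.46 V.
I_D = (V_DD − V_GS)/R = (2.65 − 1.46) / 4.82 = 0.248 mA.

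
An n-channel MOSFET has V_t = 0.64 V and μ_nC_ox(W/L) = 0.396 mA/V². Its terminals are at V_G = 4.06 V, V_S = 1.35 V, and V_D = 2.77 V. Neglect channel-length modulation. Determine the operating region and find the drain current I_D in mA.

Triode; I_D = 0.765 mA

V_GS = V_G − V_S = 4.06 − 1.35 = 2.71 V; V_DS = V_D − V_S = 2.77 − 1.35 = 1.42 V.
V_ov = V_GS − V_t = 2.71 − 0.64 = 2.07 V.
Since V_DS = 1.42 V < V_ov = 2.07 V, the device is in the triode region.
I_D = k_n [V_ov · V_DS − ½ V_DS²] = 0.396 × [2.07 × 1.42 − 0.5 × 1.42²] = 0.765 mA.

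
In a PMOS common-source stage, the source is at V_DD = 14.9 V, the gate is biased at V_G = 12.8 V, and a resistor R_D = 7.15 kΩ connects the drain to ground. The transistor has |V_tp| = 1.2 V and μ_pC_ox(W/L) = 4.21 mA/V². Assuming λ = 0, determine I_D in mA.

I_D = 1.71 mA

V_SG = V_DD − V_G = 14.9 − 12.8 = 2.1 V, so V_ov = 2.1 − 1.2 = 0.9 V.
Assume saturation: I_D = ½ k_p V_ov² = 0.5 × 4.21 × 0.9² = 1.71 mA, giving V_SD = V_DD − I_D R_D = 14.9 − 1.71 × 7.15 = 2.71 V.
V_SD = 2.71 V ≥ V_ov = 0.9 V, confirming saturation.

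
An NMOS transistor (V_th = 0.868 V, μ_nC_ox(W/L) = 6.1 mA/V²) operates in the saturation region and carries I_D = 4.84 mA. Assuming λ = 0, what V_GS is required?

In saturation I_D = ½ k_n (V_GS − V_th)², so V_GS − V_th = √(2 I_D / k_n) = √(2 × 4.84 / 6.1) = 1.26 V.
V_GS = 0.868 + 1.26 = 2.13 V.

V_GS = 2.13 V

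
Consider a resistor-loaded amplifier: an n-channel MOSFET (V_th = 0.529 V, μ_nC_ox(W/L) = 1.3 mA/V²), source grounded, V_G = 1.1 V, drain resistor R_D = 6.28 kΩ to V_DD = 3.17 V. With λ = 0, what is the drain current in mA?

I_D = 0.212 mA

V_GS = V_G = 1.1 V, so V_ov = 1.1 − 0.529 = 0.571 V.
Assume saturation: I_D = ½ k_n V_ov² = 0.5 × 1.3 × 0.571² = 0.212 mA, giving V_DS = V_DD − I_D R_D = 3.17 − 0.212 × 6.28 = 1.84 V.
V_DS = 1.84 V ≥ V_ov = 0.571 V, confirming saturation.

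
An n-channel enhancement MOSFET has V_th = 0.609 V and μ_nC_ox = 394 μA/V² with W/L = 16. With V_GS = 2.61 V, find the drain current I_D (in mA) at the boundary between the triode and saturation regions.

At the boundary V_DS = V_ov = V_GS − V_th = 2.61 − 0.609 = 2 V.
k_n = μ_nC_ox · (W/L) = 6.304 mA/V².
I_D = ½ k_n V_ov² = 0.5 × 6.304 × 2² = 12.6 mA.

I_D = 12.6 mA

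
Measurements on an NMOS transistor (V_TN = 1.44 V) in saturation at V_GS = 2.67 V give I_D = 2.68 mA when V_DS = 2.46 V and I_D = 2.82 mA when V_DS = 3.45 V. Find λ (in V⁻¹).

λ = 0.0606 V⁻¹

With V_GS fixed, I_D ∝ (1 + λ V_DS) in saturation, so I_D2/I_D1 = (1 + λ V_DS2)/(1 + λ V_DS1).
2.82/2.68 = 1.052 = (1 + 3.45 λ)/(1 + 2.46 λ).
Solving: λ (I_D1 V_DS2 − I_D2 V_DS1) = I_D2 − I_D1, so λ = (2.82 − 2.68) / (2.68 × 3.45 − 2.82 × 2.46) = 0.14 / 2.31 = 0.0606 V⁻¹.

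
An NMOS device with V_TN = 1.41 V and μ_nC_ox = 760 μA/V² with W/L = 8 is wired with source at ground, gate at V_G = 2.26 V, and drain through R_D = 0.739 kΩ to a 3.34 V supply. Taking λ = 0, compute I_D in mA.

I_D = 2.20 mA

V_GS = V_G = 2.26 V, so V_ov = 2.26 − 1.41 = 0.85 V.
k_n = μ_nC_ox · (W/L) = 6.08 mA/V².
Assume saturation: I_D = ½ k_n V_ov² = 0.5 × 6.08 × 0.85² = 2.2 mA, giving V_DS = V_DD − I_D R_D = 3.34 − 2.2 × 0.739 = 1.72 V.
V_DS = 1.72 V ≥ V_ov = 0.85 V, confirming saturation.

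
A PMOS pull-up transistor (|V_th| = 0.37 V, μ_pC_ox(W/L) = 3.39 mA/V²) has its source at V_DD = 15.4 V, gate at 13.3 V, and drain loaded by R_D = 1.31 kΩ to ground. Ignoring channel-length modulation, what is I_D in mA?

V_SG = V_DD − V_G = 15.4 − 13.3 = 2.1 V, so V_ov = 2.1 − 0.37 = 1.73 V.
Assume saturation: I_D = ½ k_p V_ov² = 0.5 × 3.39 × 1.73² = 5.07 mA, giving V_SD = V_DD − I_D R_D = 15.4 − 5.07 × 1.31 = 8.75 V.
V_SD = 8.75 V ≥ V_ov = 1.73 V, confirming saturation.

I_D = 5.07 mA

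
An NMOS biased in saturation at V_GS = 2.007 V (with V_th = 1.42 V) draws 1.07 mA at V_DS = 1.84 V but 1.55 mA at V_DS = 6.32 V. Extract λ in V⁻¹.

λ = 0.123 V⁻¹

With V_GS fixed, I_D ∝ (1 + λ V_DS) in saturation, so I_D2/I_D1 = (1 + λ V_DS2)/(1 + λ V_DS1).
1.55/1.07 = 1.449 = (1 + 6.32 λ)/(1 + 1.84 λ).
Solving: λ (I_D1 V_DS2 − I_D2 V_DS1) = I_D2 − I_D1, so λ = (1.55 − 1.07) / (1.07 × 6.32 − 1.55 × 1.84) = 0.48 / 3.91 = 0.123 V⁻¹.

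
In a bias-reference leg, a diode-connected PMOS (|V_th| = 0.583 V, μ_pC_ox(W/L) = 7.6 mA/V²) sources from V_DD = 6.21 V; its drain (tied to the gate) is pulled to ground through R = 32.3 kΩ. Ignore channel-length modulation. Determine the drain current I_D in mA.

I_D = 0.168 mA

With gate tied to drain, V_SG = V_SD ≥ V_SG − |V_th|, so the device is in saturation.
KCL at the drain: ½ k_p (V_SG − |V_th|)² = (V_DD − V_SG)/R.
Let x = V_SG − 0.583. Then 123 x² + x − 5.627 = 0, giving x = 0.21 V (positive root), so V_SG = 0.793 V.
I_D = (V_DD − V_SG)/R = (6.21 − 0.793) / 32.3 = 0.168 mA.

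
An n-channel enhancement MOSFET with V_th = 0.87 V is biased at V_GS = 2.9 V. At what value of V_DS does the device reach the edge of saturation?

The boundary between triode and saturation is V_DS = V_GS − V_th = V_ov.
V_ov = 2.9 − 0.87 = 2.03 V.

V_DS,sat = 2.03 V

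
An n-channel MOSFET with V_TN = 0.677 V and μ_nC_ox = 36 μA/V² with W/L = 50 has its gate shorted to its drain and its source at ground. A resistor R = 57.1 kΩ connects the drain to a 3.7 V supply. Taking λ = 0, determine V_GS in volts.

With gate tied to drain, V_GS = V_DS ≥ V_GS − V_TN, so the device is in saturation.
k_n = μ_nC_ox · (W/L) = 1.8 mA/V².
KCL at the drain: ½ k_n (V_GS − V_TN)² = (V_DD − V_GS)/R.
Let x = V_GS − 0.677. Then 51.4 x² + x − 3.023 = 0, giving x = 0.233 V (positive root), so V_GS = 0.91 V.
I_D = (V_DD − V_GS)/R = (3.7 − 0.91) / 57.1 = 0.0489 mA.

V_GS = 0.910 V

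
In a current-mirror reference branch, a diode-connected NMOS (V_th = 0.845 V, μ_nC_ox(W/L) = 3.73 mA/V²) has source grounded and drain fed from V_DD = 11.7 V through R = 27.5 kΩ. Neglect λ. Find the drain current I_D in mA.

With gate tied to drain, V_GS = V_DS ≥ V_GS − V_th, so the device is in saturation.
KCL at the drain: ½ k_n (V_GS − V_th)² = (V_DD − V_GS)/R.
Let x = V_GS − 0.845. Then 51.3 x² + x − 10.85 = 0, giving x = 0.45 V (positive root), so V_GS = 1.3 V.
I_D = (V_DD − V_GS)/R = (11.7 − 1.3) / 27.5 = 0.378 mA.

I_D = 0.378 mA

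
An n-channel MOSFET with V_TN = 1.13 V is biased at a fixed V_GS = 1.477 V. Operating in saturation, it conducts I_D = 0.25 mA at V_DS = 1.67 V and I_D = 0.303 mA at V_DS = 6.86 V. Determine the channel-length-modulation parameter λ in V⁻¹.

With V_GS fixed, I_D ∝ (1 + λ V_DS) in saturation, so I_D2/I_D1 = (1 + λ V_DS2)/(1 + λ V_DS1).
0.303/0.25 = 1.212 = (1 + 6.86 λ)/(1 + 1.67 λ).
Solving: λ (I_D1 V_DS2 − I_D2 V_DS1) = I_D2 − I_D1, so λ = (0.303 − 0.25) / (0.25 × 6.86 − 0.303 × 1.67) = 0.053 / 1.21 = 0.0438 V⁻¹.

λ = 0.0438 V⁻¹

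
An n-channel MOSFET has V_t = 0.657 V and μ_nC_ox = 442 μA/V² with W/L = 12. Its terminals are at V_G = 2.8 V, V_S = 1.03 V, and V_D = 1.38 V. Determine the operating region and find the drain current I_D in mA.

Triode; I_D = 1.74 mA

V_GS = V_G − V_S = 2.8 − 1.03 = 1.77 V; V_DS = V_D − V_S = 1.38 − 1.03 = 0.35 V.
k_n = μ_nC_ox · (W/L) = 5.304 mA/V².
V_ov = V_GS − V_t = 1.77 − 0.657 = 1.11 V.
Since V_DS = 0.35 V < V_ov = 1.11 V, the device is in the triode region.
I_D = k_n [V_ov · V_DS − ½ V_DS²] = 5.304 × [1.11 × 0.35 − 0.5 × 0.35²] = 1.74 mA.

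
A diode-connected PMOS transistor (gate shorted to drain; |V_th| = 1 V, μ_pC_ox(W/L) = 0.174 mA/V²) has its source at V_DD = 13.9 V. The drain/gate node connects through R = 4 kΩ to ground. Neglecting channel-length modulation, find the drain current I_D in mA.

With gate tied to drain, V_SG = V_SD ≥ V_SG − |V_th|, so the device is in saturation.
KCL at the drain: ½ k_p (V_SG − |V_th|)² = (V_DD − V_SG)/R.
Let x = V_SG − 1. Then 0.348 x² + x − 12.9 = 0, giving x = 4.82 V (positive root), so V_SG = 5.82 V.
I_D = (V_DD − V_SG)/R = (13.9 − 5.82) / 4 = 2.02 mA.

I_D = 2.02 mA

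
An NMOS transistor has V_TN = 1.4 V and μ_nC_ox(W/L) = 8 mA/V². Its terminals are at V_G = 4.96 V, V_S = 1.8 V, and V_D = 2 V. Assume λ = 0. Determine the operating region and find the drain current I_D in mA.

Triode; I_D = 2.66 mA

V_GS = V_G − V_S = 4.96 − 1.8 = 3.16 V; V_DS = V_D − V_S = 2 − 1.8 = 0.2 V.
V_ov = V_GS − V_TN = 3.16 − 1.4 = 1.76 V.
Since V_DS = 0.2 V < V_ov = 1.76 V, the device is in the triode region.
I_D = k_n [V_ov · V_DS − ½ V_DS²] = 8 × [1.76 × 0.2 − 0.5 × 0.2²] = 2.66 mA.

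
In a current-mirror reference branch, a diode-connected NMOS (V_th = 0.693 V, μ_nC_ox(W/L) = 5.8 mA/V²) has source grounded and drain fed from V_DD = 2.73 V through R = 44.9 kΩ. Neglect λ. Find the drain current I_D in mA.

I_D = 0.0427 mA

With gate tied to drain, V_GS = V_DS ≥ V_GS − V_th, so the device is in saturation.
KCL at the drain: ½ k_n (V_GS − V_th)² = (V_DD − V_GS)/R.
Let x = V_GS − 0.693. Then 130 x² + x − 2.037 = 0, giving x = 0.121 V (positive root), so V_GS = 0.814 V.
I_D = (V_DD − V_GS)/R = (2.73 − 0.814) / 44.9 = 0.0427 mA.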